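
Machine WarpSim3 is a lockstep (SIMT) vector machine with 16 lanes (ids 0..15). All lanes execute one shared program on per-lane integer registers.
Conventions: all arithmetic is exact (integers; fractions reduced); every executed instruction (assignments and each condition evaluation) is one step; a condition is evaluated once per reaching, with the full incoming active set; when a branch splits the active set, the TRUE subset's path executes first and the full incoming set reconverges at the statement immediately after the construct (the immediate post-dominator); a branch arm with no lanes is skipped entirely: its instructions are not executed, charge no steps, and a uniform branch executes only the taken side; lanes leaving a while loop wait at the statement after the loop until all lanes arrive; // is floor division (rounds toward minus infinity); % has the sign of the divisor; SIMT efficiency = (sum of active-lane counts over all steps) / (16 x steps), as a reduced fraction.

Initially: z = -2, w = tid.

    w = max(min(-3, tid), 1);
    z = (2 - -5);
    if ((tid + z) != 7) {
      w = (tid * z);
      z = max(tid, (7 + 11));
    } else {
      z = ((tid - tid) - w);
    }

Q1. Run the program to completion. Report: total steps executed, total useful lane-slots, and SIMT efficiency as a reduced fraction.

Answer: 6 steps, 79 useful, 79/96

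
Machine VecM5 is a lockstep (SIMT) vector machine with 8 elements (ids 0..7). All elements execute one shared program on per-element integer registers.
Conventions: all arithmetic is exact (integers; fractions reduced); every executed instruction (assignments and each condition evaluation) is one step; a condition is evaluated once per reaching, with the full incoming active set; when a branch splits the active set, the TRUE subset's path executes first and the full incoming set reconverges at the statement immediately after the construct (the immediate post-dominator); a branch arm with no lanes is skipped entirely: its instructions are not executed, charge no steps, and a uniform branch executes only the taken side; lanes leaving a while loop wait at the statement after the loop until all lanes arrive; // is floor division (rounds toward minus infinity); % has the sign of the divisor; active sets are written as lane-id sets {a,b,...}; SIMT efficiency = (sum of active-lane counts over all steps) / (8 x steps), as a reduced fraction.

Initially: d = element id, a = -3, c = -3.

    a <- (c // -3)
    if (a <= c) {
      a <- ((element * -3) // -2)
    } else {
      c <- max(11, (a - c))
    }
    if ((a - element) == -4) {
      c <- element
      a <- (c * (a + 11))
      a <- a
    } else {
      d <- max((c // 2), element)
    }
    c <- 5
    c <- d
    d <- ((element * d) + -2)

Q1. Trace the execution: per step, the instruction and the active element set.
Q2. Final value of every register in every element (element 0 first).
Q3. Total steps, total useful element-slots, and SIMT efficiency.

step 0: a <- (c // -3)               {0,1,2,3,4,5,6,7}
step 1: eval (a <= c)                {0,1,2,3,4,5,6,7}
step 2: c <- max(11, (a - c))        {0,1,2,3,4,5,6,7}
step 3: eval ((a - element) == -4)   {0,1,2,3,4,5,6,7}
step 4: c <- element                 {5}
step 5: a <- (c * (a + 11))          {5}
step 6: a <- a                       {5}
step 7: d <- max((c // 2), element)  {0,1,2,3,4,6,7}
step 8: c <- 5                       {0,1,2,3,4,5,6,7}
step 9: c <- d                       {0,1,2,3,4,5,6,7}
step 10: d <- ((element * d) + -2)    {0,1,2,3,4,5,6,7}

Answer: 11 steps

d: -2,3,8,13,18,23,34,47
a: 1,1,1,1,1,60,1,1
c: 5,5,5,5,5,5,6,7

steps = 11; useful = 66; efficiency = 66/88 = 3/4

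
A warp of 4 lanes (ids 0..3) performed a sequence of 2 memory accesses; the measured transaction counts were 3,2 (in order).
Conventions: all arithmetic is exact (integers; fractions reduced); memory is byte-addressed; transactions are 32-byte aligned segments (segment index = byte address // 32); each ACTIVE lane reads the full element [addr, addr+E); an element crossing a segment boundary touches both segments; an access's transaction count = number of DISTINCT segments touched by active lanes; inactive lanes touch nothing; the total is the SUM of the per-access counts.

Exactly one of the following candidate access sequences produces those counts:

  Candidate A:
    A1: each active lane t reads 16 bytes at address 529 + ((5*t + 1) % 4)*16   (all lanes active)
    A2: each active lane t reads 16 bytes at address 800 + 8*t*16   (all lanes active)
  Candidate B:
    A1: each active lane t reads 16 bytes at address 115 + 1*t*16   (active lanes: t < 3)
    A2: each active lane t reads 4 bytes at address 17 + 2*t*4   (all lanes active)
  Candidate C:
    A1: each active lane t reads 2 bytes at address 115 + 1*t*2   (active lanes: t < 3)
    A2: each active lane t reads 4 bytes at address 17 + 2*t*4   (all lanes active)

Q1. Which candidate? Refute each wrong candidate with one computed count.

A: A2 gives 4 transactions, not 2
C: A1 gives 1 transaction, not 3
B: all counts match (3,2)

Answer: B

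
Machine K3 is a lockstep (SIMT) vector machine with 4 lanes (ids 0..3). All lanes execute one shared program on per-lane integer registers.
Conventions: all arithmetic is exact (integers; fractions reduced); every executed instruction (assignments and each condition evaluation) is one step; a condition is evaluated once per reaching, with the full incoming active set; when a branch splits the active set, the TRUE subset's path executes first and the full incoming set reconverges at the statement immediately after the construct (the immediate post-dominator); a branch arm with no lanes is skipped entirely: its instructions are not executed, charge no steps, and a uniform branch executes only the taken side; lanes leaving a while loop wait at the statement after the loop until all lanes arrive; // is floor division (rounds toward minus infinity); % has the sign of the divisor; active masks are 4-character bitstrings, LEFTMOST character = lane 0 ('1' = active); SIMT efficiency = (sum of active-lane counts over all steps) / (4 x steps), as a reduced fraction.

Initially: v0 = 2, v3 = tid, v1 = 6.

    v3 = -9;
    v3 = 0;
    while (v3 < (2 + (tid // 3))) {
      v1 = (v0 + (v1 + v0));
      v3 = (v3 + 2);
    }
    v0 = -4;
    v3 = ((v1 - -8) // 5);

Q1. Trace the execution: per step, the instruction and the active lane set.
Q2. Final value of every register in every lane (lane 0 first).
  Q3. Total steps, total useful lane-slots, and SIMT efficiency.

step 0: v3 <- -9                     1111
step 1: v3 <- 0                      1111
step 2: eval (v3 < (2 + (tid // 3))) 1111
step 3: v1 <- (v0 + (v1 + v0))       1111
step 4: v3 <- (v3 + 2)               1111
step 5: eval (v3 < (2 + (tid // 3))) 1111
step 6: v1 <- (v0 + (v1 + v0))       0001
step 7: v3 <- (v3 + 2)               0001
step 8: eval (v3 < (2 + (tid // 3))) 0001
step 9: v0 <- -4                     1111
step 10: v3 <- ((v1 - -8) // 5)       1111

Answer: 11 steps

v0: -4,-4,-4,-4
v3: 3,3,3,4
v1: 10,10,10,14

steps = 11; useful = 35; efficiency = 35/44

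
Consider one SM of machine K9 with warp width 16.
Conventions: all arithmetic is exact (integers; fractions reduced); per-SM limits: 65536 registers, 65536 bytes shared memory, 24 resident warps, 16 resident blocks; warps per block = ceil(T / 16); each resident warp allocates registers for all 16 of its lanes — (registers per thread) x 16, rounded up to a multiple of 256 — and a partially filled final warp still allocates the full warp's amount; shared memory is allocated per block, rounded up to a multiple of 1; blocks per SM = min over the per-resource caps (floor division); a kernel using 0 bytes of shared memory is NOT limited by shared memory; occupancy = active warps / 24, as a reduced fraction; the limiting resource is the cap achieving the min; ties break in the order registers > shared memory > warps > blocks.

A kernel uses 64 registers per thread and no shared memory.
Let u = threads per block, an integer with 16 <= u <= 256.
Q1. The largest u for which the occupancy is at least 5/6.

Answer: u = 192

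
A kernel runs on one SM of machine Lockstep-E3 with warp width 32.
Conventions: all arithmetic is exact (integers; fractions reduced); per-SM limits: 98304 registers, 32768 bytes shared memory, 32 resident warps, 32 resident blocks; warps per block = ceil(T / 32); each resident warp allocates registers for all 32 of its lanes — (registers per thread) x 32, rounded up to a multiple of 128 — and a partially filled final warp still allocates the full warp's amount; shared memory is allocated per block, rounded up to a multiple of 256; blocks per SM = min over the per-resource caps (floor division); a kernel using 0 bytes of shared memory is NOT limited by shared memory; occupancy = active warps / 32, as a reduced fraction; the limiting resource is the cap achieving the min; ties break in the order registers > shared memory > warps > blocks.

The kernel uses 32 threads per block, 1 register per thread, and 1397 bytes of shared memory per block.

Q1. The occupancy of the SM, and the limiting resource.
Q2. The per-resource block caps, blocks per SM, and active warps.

Answer: occupancy 21/32, limited by shared memory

registers: 768 blocks
shared memory: 21 blocks
warps: 32 blocks
blocks: 32 blocks

Answer: 21 blocks, 21 active warps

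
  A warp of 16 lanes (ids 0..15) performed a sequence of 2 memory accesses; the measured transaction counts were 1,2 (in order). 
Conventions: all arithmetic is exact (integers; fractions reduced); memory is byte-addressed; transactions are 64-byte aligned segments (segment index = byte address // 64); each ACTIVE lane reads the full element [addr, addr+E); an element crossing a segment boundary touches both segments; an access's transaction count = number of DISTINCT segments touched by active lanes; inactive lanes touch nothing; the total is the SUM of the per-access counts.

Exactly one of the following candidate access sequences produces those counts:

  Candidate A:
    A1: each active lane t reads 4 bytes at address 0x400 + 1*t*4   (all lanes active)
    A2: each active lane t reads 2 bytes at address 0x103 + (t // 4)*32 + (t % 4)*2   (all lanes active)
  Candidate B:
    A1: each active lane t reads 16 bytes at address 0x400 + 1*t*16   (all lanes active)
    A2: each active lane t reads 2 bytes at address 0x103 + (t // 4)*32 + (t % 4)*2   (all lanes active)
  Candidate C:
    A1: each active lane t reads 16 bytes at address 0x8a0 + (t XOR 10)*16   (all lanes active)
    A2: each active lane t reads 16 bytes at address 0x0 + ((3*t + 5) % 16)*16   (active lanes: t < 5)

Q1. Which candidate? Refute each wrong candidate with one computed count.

B: A1 gives 4 transactions, not 1
C: A1 gives 5 transactions, not 1
A: all counts match (1,2)

Answer: A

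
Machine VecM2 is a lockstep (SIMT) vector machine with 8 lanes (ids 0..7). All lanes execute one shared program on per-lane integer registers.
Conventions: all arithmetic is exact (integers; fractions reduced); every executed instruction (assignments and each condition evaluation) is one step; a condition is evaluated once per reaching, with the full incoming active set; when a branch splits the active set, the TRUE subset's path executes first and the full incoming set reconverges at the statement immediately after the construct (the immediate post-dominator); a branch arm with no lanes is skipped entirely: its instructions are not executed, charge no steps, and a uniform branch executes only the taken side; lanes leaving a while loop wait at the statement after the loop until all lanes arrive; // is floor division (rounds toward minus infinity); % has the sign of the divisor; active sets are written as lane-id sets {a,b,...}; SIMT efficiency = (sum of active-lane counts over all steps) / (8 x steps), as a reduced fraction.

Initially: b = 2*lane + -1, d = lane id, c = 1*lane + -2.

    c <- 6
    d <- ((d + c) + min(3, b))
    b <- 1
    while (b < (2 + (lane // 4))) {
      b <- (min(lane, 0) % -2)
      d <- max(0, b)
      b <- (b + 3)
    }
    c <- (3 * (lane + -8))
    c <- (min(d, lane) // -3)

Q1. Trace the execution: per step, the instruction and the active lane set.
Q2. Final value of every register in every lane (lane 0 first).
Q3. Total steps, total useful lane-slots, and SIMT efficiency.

step 0: c <- 6                       {0,1,2,3,4,5,6,7}
step 1: d <- ((d + c) + min(3, b))   {0,1,2,3,4,5,6,7}
step 2: b <- 1                       {0,1,2,3,4,5,6,7}
step 3: eval (b < (2 + (lane // 4))) {0,1,2,3,4,5,6,7}
step 4: b <- (min(lane, 0) % -2)     {0,1,2,3,4,5,6,7}
step 5: d <- max(0, b)               {0,1,2,3,4,5,6,7}
step 6: b <- (b + 3)                 {0,1,2,3,4,5,6,7}
step 7: eval (b < (2 + (lane // 4))) {0,1,2,3,4,5,6,7}
step 8: c <- (3 * (lane + -8))       {0,1,2,3,4,5,6,7}
step 9: c <- (min(d, lane) // -3)    {0,1,2,3,4,5,6,7}

Answer: 10 steps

b: 3,3,3,3,3,3,3,3
d: 0,0,0,0,0,0,0,0
c: 0,0,0,0,0,0,0,0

steps = 10; useful = 80; efficiency = 80/80 = 1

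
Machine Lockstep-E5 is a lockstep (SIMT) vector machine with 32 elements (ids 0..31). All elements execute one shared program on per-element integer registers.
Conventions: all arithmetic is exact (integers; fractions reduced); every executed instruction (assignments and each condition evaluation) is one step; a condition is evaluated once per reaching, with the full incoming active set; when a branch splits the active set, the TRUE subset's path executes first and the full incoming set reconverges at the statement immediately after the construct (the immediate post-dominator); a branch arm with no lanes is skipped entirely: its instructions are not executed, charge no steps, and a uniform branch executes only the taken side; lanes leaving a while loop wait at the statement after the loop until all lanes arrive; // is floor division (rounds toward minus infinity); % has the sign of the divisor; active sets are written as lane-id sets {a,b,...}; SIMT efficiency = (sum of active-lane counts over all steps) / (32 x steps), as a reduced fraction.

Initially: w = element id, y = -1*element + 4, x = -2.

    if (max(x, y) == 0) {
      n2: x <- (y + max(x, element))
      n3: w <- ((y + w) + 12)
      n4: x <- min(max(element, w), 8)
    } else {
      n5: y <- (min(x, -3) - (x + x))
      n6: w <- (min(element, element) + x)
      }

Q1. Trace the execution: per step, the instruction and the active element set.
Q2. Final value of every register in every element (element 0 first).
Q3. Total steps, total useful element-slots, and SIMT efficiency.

step 0: eval (max(x, y) == 0)        {0,1,2,3,4,5,6,7,8,9,10,11,12,13,14,15,16,17,18,19,20,21,22,23,24,25,26,27,28,29,30,31}
step 1: x <- (y + max(x, element))   {4}
step 2: w <- ((y + w) + 12)          {4}
step 3: x <- min(max(element, w), 8) {4}
step 4: y <- (min(x, -3) - (x + x))  {0,1,2,3,5,6,7,8,9,10,11,12,13,14,15,16,17,18,19,20,21,22,23,24,25,26,27,28,29,30,31}
step 5: w <- (min(element, element) + x) {0,1,2,3,5,6,7,8,9,10,11,12,13,14,15,16,17,18,19,20,21,22,23,24,25,26,27,28,29,30,31}

Answer: 6 steps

w: -2,-1,0,1,16,3,4,5,6,7,8,9,10,11,12,13,14,15,16,17,18,19,20,21,22,23,24,25,26,27,28,29
y: 1,1,1,1,0,1,1,1,1,1,1,1,1,1,1,1,1,1,1,1,1,1,1,1,1,1,1,1,1,1,1,1
x: -2,-2,-2,-2,8,-2,-2,-2,-2,-2,-2,-2,-2,-2,-2,-2,-2,-2,-2,-2,-2,-2,-2,-2,-2,-2,-2,-2,-2,-2,-2,-2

steps = 6; useful = 97; efficiency = 97/192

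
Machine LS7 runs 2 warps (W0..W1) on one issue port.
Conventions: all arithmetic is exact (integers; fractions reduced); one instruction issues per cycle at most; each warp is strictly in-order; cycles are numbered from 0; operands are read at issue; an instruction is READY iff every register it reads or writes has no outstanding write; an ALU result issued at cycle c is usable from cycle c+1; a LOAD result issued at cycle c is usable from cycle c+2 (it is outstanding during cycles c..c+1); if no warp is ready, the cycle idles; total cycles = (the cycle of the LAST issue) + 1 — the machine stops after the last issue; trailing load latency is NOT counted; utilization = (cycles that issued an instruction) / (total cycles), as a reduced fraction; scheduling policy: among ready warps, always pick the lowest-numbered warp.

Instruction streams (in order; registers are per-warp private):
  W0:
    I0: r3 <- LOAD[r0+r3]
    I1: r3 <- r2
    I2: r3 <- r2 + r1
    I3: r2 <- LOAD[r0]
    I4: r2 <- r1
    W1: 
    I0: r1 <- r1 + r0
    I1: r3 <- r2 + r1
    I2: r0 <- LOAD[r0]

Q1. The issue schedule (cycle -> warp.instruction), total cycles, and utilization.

cycle 0: W0.I0
cycle 1: W1.I0
cycle 2: W0.I1
cycle 3: W0.I2
cycle 4: W0.I3
cycle 5: W1.I1
cycle 6: W0.I4
cycle 7: W1.I2

Answer: 8 cycles, utilization 1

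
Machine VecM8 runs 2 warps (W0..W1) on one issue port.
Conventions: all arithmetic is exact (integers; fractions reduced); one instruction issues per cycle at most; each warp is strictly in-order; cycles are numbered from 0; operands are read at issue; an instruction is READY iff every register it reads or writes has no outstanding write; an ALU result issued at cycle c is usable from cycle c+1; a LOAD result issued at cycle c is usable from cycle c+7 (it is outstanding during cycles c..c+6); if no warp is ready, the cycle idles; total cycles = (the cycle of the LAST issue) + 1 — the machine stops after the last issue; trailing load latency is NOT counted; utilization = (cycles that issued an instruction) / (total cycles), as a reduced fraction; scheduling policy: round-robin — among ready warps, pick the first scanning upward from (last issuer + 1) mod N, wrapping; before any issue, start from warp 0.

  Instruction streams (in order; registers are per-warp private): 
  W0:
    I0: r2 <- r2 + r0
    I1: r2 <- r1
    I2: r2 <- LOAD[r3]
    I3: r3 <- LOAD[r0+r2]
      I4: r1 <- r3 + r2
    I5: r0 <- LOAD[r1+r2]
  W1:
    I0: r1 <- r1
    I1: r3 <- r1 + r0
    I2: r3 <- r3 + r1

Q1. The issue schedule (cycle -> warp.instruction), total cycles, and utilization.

cycle 0: W0.I0
cycle 1: W1.I0
cycle 2: W0.I1
cycle 3: W1.I1
cycle 4: W0.I2
cycle 5: W1.I2
cycle 6: idle
cycle 7: idle
cycle 8: idle
cycle 9: idle
cycle 10: idle
cycle 11: W0.I3
cycle 12: idle
cycle 13: idle
cycle 14: idle
cycle 15: idle
cycle 16: idle
cycle 17: idle
cycle 18: W0.I4
cycle 19: W0.I5

Answer: 20 cycles, utilization 9/20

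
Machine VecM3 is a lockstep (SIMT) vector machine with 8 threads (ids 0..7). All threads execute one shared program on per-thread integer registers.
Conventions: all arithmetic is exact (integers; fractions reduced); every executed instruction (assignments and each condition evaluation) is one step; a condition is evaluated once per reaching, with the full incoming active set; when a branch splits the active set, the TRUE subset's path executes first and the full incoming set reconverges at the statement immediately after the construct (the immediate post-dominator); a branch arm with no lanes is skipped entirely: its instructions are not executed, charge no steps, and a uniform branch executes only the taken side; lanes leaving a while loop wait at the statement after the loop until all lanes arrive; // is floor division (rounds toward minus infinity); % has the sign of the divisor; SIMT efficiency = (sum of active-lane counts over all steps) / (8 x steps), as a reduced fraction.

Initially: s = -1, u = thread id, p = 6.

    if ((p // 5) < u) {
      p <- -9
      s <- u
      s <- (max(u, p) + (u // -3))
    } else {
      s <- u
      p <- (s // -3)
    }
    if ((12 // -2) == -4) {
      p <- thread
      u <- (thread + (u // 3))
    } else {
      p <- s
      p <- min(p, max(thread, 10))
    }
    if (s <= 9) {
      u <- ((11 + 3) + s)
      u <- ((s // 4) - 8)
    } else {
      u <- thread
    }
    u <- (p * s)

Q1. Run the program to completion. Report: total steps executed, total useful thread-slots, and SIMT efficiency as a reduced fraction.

Answer: 13 steps, 86 useful, 43/52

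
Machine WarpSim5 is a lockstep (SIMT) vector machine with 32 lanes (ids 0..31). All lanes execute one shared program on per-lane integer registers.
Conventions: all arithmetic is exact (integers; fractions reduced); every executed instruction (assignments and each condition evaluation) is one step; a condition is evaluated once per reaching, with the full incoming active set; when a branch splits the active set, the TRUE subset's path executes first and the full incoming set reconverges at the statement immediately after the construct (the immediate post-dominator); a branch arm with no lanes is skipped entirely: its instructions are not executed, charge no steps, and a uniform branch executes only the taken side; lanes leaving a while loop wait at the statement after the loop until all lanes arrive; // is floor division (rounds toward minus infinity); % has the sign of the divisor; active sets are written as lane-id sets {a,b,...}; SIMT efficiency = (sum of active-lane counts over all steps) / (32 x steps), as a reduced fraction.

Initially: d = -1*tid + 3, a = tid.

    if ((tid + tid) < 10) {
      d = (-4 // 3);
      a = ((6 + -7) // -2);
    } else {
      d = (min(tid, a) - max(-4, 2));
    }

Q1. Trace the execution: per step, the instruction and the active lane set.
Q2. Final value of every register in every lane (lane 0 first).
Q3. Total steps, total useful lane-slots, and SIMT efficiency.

step 0: eval ((tid + tid) < 10)      {0,1,2,3,4,5,6,7,8,9,10,11,12,13,14,15,16,17,18,19,20,21,22,23,24,25,26,27,28,29,30,31}
step 1: d <- (-4 // 3)               {0,1,2,3,4}
step 2: a <- ((6 + -7) // -2)        {0,1,2,3,4}
step 3: d <- (min(tid, a) - max(-4, 2)) {5,6,7,8,9,10,11,12,13,14,15,16,17,18,19,20,21,22,23,24,25,26,27,28,29,30,31}

Answer: 4 steps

d: -2,-2,-2,-2,-2,3,4,5,6,7,8,9,10,11,12,13,14,15,16,17,18,19,20,21,22,23,24,25,26,27,28,29
a: 0,0,0,0,0,5,6,7,8,9,10,11,12,13,14,15,16,17,18,19,20,21,22,23,24,25,26,27,28,29,30,31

steps = 4; useful = 69; efficiency = 69/128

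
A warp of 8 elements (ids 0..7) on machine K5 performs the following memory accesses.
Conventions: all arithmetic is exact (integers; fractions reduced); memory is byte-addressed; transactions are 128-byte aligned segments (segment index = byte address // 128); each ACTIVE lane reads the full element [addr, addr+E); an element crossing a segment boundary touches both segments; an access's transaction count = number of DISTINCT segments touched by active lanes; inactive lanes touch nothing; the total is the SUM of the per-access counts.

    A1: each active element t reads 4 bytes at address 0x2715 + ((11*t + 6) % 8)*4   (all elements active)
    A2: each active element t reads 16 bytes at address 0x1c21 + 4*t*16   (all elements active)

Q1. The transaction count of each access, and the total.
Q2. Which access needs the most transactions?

A1: 1 transaction
A2: 4 transactions

Answer: 1,4; total 5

Answer: A2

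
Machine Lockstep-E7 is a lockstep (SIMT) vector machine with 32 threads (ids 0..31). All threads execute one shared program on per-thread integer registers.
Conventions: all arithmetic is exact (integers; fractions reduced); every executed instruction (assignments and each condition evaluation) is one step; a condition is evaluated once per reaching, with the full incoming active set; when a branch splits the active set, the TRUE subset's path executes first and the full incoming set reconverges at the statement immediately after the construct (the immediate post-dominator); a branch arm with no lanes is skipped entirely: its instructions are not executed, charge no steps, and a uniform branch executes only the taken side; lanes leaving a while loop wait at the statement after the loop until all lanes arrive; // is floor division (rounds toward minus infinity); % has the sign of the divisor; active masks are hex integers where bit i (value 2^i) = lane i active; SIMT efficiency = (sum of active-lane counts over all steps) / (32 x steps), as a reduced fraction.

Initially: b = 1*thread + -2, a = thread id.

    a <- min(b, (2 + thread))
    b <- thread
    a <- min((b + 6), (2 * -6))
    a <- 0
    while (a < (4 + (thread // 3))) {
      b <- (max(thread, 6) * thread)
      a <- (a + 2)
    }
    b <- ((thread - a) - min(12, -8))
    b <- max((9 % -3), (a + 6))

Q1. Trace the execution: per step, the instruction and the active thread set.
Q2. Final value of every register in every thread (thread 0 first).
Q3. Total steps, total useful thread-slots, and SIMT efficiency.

step 0: a <- min(b, (2 + thread))    0xffffffff
step 1: b <- thread                  0xffffffff
step 2: a <- min((b + 6), (2 * -6))  0xffffffff
step 3: a <- 0                       0xffffffff
step 4: eval (a < (4 + (thread // 3))) 0xffffffff
step 5: b <- (max(thread, 6) * thread) 0xffffffff
step 6: a <- (a + 2)                 0xffffffff
step 7: eval (a < (4 + (thread // 3))) 0xffffffff
step 8: b <- (max(thread, 6) * thread) 0xffffffff
step 9: a <- (a + 2)                 0xffffffff
step 10: eval (a < (4 + (thread // 3))) 0xffffffff
step 11: b <- (max(thread, 6) * thread) 0xfffffff8
step 12: a <- (a + 2)                 0xfffffff8
step 13: eval (a < (4 + (thread // 3))) 0xfffffff8
step 14: b <- (max(thread, 6) * thread) 0xfffffe00
step 15: a <- (a + 2)                 0xfffffe00
step 16: eval (a < (4 + (thread // 3))) 0xfffffe00
step 17: b <- (max(thread, 6) * thread) 0xffff8000
step 18: a <- (a + 2)                 0xffff8000
step 19: eval (a < (4 + (thread // 3))) 0xffff8000
step 20: b <- (max(thread, 6) * thread) 0xffe00000
step 21: a <- (a + 2)                 0xffe00000
step 22: eval (a < (4 + (thread // 3))) 0xffe00000
step 23: b <- (max(thread, 6) * thread) 0xf8000000
step 24: a <- (a + 2)                 0xf8000000
step 25: eval (a < (4 + (thread // 3))) 0xf8000000
step 26: b <- ((thread - a) - min(12, -8)) 0xffffffff
step 27: b <- max((9 % -3), (a + 6))  0xffffffff

Answer: 28 steps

b: 10,10,10,12,12,12,12,12,12,14,14,14,14,14,14,16,16,16,16,16,16,18,18,18,18,18,18,20,20,20,20,20
a: 4,4,4,6,6,6,6,6,6,8,8,8,8,8,8,10,10,10,10,10,10,12,12,12,12,12,12,14,14,14,14,14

steps = 28; useful = 671; efficiency = 671/896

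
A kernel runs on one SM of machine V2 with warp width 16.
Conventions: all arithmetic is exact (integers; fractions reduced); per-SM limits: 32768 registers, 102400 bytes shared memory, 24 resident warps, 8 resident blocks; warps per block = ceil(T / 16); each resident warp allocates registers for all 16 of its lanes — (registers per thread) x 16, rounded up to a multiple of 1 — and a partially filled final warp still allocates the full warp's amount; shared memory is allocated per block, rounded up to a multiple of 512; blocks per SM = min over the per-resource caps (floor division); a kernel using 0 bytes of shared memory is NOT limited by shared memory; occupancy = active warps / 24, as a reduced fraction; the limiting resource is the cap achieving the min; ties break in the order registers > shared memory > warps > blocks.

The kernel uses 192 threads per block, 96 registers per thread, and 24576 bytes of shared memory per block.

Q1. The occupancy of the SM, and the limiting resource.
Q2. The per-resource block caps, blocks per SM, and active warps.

Answer: occupancy 1/2, limited by registers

registers: 1 block
shared memory: 4 blocks
warps: 2 blocks
blocks: 8 blocks

Answer: 1 block, 12 active warps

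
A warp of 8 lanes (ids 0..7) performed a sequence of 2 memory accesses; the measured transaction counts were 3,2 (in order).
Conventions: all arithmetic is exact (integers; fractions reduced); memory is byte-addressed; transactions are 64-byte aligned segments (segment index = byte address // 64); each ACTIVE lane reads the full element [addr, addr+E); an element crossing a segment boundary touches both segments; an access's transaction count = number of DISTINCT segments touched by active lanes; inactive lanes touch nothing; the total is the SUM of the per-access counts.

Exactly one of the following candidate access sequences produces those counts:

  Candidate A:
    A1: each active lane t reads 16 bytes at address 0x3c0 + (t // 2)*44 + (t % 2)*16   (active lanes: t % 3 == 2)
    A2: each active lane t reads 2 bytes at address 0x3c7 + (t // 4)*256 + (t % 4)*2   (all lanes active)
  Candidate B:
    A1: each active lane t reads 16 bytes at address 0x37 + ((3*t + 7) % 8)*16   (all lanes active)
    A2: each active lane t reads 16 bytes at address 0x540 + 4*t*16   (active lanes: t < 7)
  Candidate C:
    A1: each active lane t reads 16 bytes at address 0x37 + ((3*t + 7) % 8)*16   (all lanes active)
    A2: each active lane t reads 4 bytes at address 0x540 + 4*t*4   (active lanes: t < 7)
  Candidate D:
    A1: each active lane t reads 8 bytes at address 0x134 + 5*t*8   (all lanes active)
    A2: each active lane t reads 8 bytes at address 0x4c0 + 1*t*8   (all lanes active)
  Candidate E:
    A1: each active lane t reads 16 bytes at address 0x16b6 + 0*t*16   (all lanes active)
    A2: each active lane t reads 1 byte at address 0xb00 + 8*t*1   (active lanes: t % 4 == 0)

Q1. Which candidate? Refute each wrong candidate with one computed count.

A: A1 gives 2 transactions, not 3
B: A2 gives 7 transactions, not 2
D: A1 gives 6 transactions, not 3
E: A1 gives 2 transactions, not 3
C: all counts match (3,2)

Answer: C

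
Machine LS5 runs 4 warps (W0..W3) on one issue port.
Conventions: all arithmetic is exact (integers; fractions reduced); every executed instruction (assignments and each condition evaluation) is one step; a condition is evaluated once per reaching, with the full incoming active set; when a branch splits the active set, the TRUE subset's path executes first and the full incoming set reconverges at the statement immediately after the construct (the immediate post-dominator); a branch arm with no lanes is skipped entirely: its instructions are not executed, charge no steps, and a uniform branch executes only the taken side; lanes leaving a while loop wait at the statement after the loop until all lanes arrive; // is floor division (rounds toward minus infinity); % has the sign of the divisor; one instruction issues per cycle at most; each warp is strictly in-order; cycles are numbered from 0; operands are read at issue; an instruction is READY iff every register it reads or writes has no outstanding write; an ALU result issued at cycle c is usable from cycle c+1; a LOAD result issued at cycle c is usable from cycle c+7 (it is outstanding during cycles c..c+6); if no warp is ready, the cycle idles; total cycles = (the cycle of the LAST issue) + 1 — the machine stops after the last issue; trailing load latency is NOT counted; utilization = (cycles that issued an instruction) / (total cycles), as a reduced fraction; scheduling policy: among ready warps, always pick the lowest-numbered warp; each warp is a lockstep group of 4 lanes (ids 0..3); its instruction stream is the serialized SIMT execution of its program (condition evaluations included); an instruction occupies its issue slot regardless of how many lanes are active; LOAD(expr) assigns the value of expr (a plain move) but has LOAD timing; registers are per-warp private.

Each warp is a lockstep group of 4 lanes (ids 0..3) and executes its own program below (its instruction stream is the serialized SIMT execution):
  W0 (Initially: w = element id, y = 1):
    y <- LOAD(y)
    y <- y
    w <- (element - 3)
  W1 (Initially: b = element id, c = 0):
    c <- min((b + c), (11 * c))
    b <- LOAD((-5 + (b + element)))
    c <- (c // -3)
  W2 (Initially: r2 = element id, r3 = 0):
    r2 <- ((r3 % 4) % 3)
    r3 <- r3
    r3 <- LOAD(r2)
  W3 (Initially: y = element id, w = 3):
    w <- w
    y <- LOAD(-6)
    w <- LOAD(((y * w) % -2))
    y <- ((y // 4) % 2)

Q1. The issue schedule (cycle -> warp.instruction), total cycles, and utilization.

cycle 0: W0.I0
cycle 1: W1.I0
cycle 2: W1.I1
cycle 3: W1.I2
cycle 4: W2.I0
cycle 5: W2.I1
cycle 6: W2.I2
cycle 7: W0.I1
cycle 8: W0.I2
cycle 9: W3.I0
cycle 10: W3.I1
cycle 11: idle
cycle 12: idle
cycle 13: idle
cycle 14: idle
cycle 15: idle
cycle 16: idle
cycle 17: W3.I2
cycle 18: W3.I3

Answer: 19 cycles, utilization 13/19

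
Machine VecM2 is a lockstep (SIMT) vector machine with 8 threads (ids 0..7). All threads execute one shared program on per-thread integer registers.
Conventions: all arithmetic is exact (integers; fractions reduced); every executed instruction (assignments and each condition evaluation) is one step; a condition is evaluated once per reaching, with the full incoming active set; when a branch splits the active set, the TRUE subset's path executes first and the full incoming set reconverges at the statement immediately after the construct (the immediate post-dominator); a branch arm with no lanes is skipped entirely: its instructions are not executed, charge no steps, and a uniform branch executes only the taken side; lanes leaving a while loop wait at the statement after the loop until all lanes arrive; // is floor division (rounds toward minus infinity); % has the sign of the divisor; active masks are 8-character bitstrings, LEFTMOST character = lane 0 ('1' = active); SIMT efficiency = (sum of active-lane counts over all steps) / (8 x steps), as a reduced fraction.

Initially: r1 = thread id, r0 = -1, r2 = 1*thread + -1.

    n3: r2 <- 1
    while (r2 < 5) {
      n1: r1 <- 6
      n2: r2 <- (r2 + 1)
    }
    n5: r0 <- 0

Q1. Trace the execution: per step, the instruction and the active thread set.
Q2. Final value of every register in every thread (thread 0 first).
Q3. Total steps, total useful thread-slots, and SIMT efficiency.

step 0: r2 <- 1                      11111111
step 1: eval (r2 < 5)                11111111
step 2: r1 <- 6                      11111111
step 3: r2 <- (r2 + 1)               11111111
step 4: eval (r2 < 5)                11111111
step 5: r1 <- 6                      11111111
step 6: r2 <- (r2 + 1)               11111111
step 7: eval (r2 < 5)                11111111
step 8: r1 <- 6                      11111111
step 9: r2 <- (r2 + 1)               11111111
step 10: eval (r2 < 5)                11111111
step 11: r1 <- 6                      11111111
step 12: r2 <- (r2 + 1)               11111111
step 13: eval (r2 < 5)                11111111
step 14: r0 <- 0                      11111111

Answer: 15 steps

r1: 6,6,6,6,6,6,6,6
r0: 0,0,0,0,0,0,0,0
r2: 5,5,5,5,5,5,5,5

steps = 15; useful = 120; efficiency = 120/120 = 1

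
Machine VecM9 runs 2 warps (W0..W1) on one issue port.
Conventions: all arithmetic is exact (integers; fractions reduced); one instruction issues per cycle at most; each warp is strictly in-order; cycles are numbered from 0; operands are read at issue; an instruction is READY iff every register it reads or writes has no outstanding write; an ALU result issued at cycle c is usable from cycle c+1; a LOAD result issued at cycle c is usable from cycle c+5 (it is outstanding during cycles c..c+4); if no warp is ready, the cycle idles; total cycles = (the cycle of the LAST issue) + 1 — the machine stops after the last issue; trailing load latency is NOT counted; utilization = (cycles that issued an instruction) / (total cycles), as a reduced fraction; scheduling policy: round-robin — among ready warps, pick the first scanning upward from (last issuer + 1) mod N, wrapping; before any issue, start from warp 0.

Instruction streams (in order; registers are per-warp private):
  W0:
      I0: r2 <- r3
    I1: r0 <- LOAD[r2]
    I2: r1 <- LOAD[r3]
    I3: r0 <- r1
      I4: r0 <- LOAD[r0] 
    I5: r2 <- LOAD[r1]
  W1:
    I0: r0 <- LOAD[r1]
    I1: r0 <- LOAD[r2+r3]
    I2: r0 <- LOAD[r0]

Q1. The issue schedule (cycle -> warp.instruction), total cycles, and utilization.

cycle 0: W0.I0
cycle 1: W1.I0
cycle 2: W0.I1
cycle 3: W0.I2
cycle 4: idle
cycle 5: idle
cycle 6: W1.I1
cycle 7: idle
cycle 8: W0.I3
cycle 9: W0.I4
cycle 10: W0.I5
cycle 11: W1.I2

Answer: 12 cycles, utilization 3/4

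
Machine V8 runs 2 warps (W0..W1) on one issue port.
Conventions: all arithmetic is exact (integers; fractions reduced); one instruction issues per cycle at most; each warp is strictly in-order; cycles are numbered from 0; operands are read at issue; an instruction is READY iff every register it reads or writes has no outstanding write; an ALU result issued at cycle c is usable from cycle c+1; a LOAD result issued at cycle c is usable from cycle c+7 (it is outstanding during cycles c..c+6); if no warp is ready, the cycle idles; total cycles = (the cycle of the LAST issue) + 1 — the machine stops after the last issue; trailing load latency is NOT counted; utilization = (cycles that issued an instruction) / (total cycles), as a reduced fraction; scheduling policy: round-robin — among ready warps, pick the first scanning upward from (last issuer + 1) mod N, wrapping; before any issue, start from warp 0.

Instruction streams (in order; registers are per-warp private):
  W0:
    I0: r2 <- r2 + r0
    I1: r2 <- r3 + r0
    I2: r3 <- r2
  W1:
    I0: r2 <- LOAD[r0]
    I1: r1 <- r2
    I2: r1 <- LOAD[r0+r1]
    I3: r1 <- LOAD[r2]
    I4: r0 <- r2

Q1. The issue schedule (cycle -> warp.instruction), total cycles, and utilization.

cycle 0: W0.I0
cycle 1: W1.I0
cycle 2: W0.I1
cycle 3: W0.I2
cycle 4: idle
cycle 5: idle
cycle 6: idle
cycle 7: idle
cycle 8: W1.I1
cycle 9: W1.I2
cycle 10: idle
cycle 11: idle
cycle 12: idle
cycle 13: idle
cycle 14: idle
cycle 15: idle
cycle 16: W1.I3
cycle 17: W1.I4

Answer: 18 cycles, utilization 4/9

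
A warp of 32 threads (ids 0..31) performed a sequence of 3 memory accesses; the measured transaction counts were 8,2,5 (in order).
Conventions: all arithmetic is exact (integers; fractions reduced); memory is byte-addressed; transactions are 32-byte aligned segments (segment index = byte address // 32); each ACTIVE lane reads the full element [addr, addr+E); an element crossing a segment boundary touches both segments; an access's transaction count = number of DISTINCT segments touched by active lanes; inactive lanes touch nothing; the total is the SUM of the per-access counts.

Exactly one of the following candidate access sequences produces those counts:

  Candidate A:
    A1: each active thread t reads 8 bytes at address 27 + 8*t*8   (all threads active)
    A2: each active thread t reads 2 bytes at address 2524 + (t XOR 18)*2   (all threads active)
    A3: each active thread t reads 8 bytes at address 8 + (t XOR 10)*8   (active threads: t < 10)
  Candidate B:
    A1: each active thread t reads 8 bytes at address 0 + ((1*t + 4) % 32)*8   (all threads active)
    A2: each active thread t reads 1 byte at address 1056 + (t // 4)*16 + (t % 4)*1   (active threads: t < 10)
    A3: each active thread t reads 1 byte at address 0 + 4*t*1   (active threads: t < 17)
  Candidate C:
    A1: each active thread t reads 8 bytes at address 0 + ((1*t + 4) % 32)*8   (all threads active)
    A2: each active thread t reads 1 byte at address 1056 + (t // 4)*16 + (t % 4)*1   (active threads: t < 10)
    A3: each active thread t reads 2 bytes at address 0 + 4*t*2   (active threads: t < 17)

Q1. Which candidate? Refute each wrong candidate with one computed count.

A: A1 gives 64 transactions, not 8
B: A3 gives 3 transactions, not 5
C: all counts match (8,2,5)

Answer: C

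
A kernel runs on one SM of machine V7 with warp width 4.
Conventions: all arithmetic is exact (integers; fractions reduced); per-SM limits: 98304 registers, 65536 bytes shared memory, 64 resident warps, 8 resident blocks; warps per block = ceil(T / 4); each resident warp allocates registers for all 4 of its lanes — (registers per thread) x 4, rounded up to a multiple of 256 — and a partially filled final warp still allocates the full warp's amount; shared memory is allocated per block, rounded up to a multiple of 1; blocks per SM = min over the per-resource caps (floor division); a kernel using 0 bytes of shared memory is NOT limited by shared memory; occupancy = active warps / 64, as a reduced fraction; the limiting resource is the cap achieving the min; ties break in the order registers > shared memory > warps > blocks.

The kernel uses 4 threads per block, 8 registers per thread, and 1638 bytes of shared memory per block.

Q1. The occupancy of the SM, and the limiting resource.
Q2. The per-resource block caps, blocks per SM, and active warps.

Answer: occupancy 1/8, limited by blocks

registers: 384 blocks
shared memory: 40 blocks
warps: 64 blocks
blocks: 8 blocks

Answer: 8 blocks, 8 active warps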